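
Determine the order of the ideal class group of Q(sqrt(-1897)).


K = Q(sqrt(-1897)). d mod 4 = 3, so D = disc(K) = 4d = -7588
h(K) equals the number of primitive reduced positive-definite forms (a, b, c) = a*x^2 + b*x*y + c*y^2 with b^2 - 4ac = D,
where reduced means |b| <= a <= c, with b >= 0 whenever |b| = a or a = c, and primitive means gcd(a, b, c) = 1.
Reduced forces 3a^2 <= |D| = 7588, so 1 <= a <= 50; b must have the parity of D, and c = (b^2 - D)/(4a) must be an integer >= a.
Enumerate a = 1..50, b in [-a, a]:
  a=1: (1, 0, 1897)  [1]
  a=2: (2, 2, 949)  [1]
  a=3..6: none
  a=7: (7, 0, 271)  [1]
  a=8..12: none
  a=13: (13, -2, 146), (13, 2, 146)  [2]
  a=14: (14, 14, 139)  [1]
  a=15..22: none
  a=23: (23, -18, 86), (23, 18, 86)  [2]
  a=24..25: none
  a=26: (26, -2, 73), (26, 2, 73)  [2]
  a=27..30: none
  a=31: (31, -10, 62), (31, 10, 62)  [2]
  a=32..36: none
  a=37: (37, -16, 53), (37, 16, 53)  [2]
  a=38..42: none
  a=43: (43, -18, 46), (43, 18, 46)  [2]
  a=44..50: none
Total reduced forms: 1 + 1 + 1 + 2 + 1 + 2 + 2 + 2 + 2 + 2 = 16
h = 16

16


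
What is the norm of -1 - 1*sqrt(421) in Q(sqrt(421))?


N(a + b*sqrt(d)) = a^2 - d*b^2
= (-1)^2 - (421)*(-1)^2
= 1 - 421
= -420

-420


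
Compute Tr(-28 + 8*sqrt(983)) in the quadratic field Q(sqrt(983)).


Tr(a + b*sqrt(d)) = (a + b*sqrt(d)) + (a - b*sqrt(d)) = 2a
= 2 * (-28)
= -56

-56


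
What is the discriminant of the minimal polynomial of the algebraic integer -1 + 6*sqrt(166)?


The element -1 + 6*sqrt(166) has minimal polynomial:
x^2 + 2*x - 5975
Discriminant = (2)^2 - 4*(-5975)
= 4 + 23900
= 23904

23904


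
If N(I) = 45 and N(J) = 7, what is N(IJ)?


N(IJ) = N(I) * N(J)
= 45 * 7
= 315

315


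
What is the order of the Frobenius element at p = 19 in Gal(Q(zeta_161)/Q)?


The Frobenius at p in Gal(Q(zeta_n)/Q) = (Z/nZ)* is the class of p, so its order is ord_161(19), the smallest k >= 1 with 19^k = 1 mod 161.
n = 161 = 7 * 23, phi(161) = 132; the order divides phi(n).
Divisors of 132: 1, 2, 3, 4, 6, 11, 12, 22, 33, 44, 66, 132
Repeated squaring mod 161: 19^1 = 19, 19^2 = 39, 19^4 = 72, 19^8 = 32, 19^16 = 58, 19^32 = 144, 19^64 = 128, 19^128 = 123
Test divisors in increasing order:
  k=1: 19^1 = 19 mod 161
  k=2: 19^2 = 39 mod 161
  k=3: 19^3 = 39 * 19 = 97 mod 161
  k=4: 19^4 = 72 mod 161
  k=6: 19^6 = 72 * 39 = 71 mod 161
  k=11: 19^11 = 32 * 39 * 19 = 45 mod 161
  k=12: 19^12 = 32 * 72 = 50 mod 161
  k=22: 19^22 = 58 * 72 * 39 = 93 mod 161
  k=33: 19^33 = 144 * 19 = 160 mod 161
  k=44: 19^44 = 144 * 32 * 72 = 116 mod 161
  k=66: 19^66 = 128 * 39 = 1 mod 161  <- first divisor giving 1
Order = 66

66


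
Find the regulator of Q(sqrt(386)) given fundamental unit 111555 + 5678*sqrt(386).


epsilon = 111555 + 5678*sqrt(386)
= 223110.0000
R = ln(223110.0000)
= 12.3154

12.3154


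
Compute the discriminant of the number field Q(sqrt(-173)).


For K = Q(sqrt(d)) with d squarefree: disc(K) = d if d = 1 mod 4, and disc(K) = 4d if d = 2 or 3 mod 4.
Here d = -173, and d mod 4 = 3.
d = 3 mod 4, not 1 (O_K = Z[sqrt(d)]), so disc(K) = 4d = 4 * (-173) = -692

-692


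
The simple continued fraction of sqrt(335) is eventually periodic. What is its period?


Run the CF algorithm for sqrt(335).
a_0 = floor(sqrt(335)) = 18; set m_0=0, q_0=1.
Recurrence: m' = q*a - m,  q' = (d - m'^2)/q,  a' = floor((a_0 + m')/q').
  step 1: m=18, q=11, a=3
  step 2: m=15, q=10, a=3
  step 3: m=15, q=11, a=3
  step 4: m=18, q=1, a=36
a_4 = 2*a_0 = 36, so the period closes here.
sqrt(335) = [18; 3, 3, 3, 36]
Period length = 4

4


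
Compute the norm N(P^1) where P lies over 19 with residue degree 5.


N(P^a) = p^(a*f)
= 19^(1*5)
= 19^5
= 2476099

2476099


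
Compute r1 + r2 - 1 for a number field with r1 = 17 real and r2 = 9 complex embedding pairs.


By Dirichlet's unit theorem:
rank = r1 + r2 - 1
= 17 + 9 - 1
= 25

25


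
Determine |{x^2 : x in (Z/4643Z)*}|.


For prime p, the number of non-zero quadratic residues is (p-1)/2.
= (4643-1)/2
= 2321

2321


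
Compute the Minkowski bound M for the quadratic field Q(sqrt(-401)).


d = -401, d mod 4 = 3, so disc(K) = 4d = -1604; |disc(K)| = 1604
Imaginary quadratic field, so n = 2, s = r2 = 1, r1 = 0
M = (n!/n^n) * (4/pi)^s * sqrt(|disc(K)|) = (2!/2^2) * (4/pi)^1 * sqrt(1604)
= 0.5 * 1.273240 * 40.049969
= 25.4966

25.4966


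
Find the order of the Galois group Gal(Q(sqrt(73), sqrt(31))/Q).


The 2 square roots of distinct primes are multiplicatively independent over Q,
so [K:Q] = 2^2 and Gal(K/Q) is isomorphic to (Z/2Z)^2.
|Gal| = 2^2 = 4

4


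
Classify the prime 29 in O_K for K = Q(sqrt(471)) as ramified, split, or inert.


K = Q(sqrt(471)). Since d mod 4 = 3, disc(K) = 1884.
Check p | disc: 1884 mod 29 = 28.
p does not divide disc. Compute Legendre symbol (d/p):
7^((29-1)/2) mod 29 = 1
(d/p) = 1, so p splits: (p) = P*P' with e=1, f=1, g=2.
Therefore p is split.

split


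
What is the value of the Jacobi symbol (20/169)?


Compute (20/169) via quadratic reciprocity:
  pull out 2: (2/169) = +1  (since 169 mod 8 = 1)
  pull out 2: (2/169) = +1  (since 169 mod 8 = 1)
  reciprocity: (5/169) -> +(169/5)
  reduce: (4/5)
  pull out 2: (2/5) = -1  (since 5 mod 8 = 5)
  pull out 2: (2/5) = -1  (since 5 mod 8 = 5)
  (1/5) = 1
Product of signs = 1

1


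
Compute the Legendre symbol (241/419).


p = 419 is prime, so compute (241/419) with the reciprocity algorithm (Jacobi-symbol steps: pull out 2s via (2/n), flip via reciprocity, reduce):
  reciprocity: (241/419) -> +(419/241)
  reduce: (178/241)
  pull out 2: (2/241) = +1  (since 241 mod 8 = 1)
  reciprocity: (89/241) -> +(241/89)
  reduce: (63/89)
  reciprocity: (63/89) -> +(89/63)
  reduce: (26/63)
  pull out 2: (2/63) = +1  (since 63 mod 8 = 7)
  reciprocity: (13/63) -> +(63/13)
  reduce: (11/13)
  reciprocity: (11/13) -> +(13/11)
  reduce: (2/11)
  pull out 2: (2/11) = -1  (since 11 mod 8 = 3)
  (1/11) = 1
Product of signs = -1
(241/419) = -1

-1


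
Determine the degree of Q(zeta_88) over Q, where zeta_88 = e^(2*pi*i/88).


The degree equals Euler's totient phi(88).
88 = 2^3 * 11
phi(88) = 40

40


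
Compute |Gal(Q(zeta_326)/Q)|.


|Gal(Q(zeta_326)/Q)| = phi(326)
= 162

162


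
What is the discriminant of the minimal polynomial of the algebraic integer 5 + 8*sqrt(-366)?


The element 5 + 8*sqrt(-366) has minimal polynomial:
x^2 - 10*x + 23449
Discriminant = (-10)^2 - 4*(23449)
= 100 - 93796
= -93696

-93696


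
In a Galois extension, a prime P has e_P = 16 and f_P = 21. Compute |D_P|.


|D_P| = e * f
= 16 * 21
= 336

336


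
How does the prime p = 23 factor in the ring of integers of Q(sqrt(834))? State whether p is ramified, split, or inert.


K = Q(sqrt(834)). Since d mod 4 = 2, disc(K) = 3336.
Check p | disc: 3336 mod 23 = 1.
p does not divide disc. Compute Legendre symbol (d/p):
6^((23-1)/2) mod 23 = 1
(d/p) = 1, so p splits: (p) = P*P' with e=1, f=1, g=2.
Therefore p is split.

split


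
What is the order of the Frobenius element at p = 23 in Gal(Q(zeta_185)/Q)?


The Frobenius at p in Gal(Q(zeta_n)/Q) = (Z/nZ)* is the class of p, so its order is ord_185(23), the smallest k >= 1 with 23^k = 1 mod 185.
n = 185 = 5 * 37, phi(185) = 144; the order divides phi(n).
Divisors of 144: 1, 2, 3, 4, 6, 8, 9, 12, 16, 18, 24, 36, 48, 72, 144
Repeated squaring mod 185: 23^1 = 23, 23^2 = 159, 23^4 = 121, 23^8 = 26, 23^16 = 121, 23^32 = 26, 23^64 = 121, 23^128 = 26
Test divisors in increasing order:
  k=1: 23^1 = 23 mod 185
  k=2: 23^2 = 159 mod 185
  k=3: 23^3 = 159 * 23 = 142 mod 185
  k=4: 23^4 = 121 mod 185
  k=6: 23^6 = 121 * 159 = 184 mod 185
  k=8: 23^8 = 26 mod 185
  k=9: 23^9 = 26 * 23 = 43 mod 185
  k=12: 23^12 = 26 * 121 = 1 mod 185  <- first divisor giving 1
Order = 12

12


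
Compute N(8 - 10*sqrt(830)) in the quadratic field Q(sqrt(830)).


N(a + b*sqrt(d)) = a^2 - d*b^2
= (8)^2 - (830)*(-10)^2
= 64 - 83000
= -82936

-82936


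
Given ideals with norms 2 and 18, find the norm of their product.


N(IJ) = N(I) * N(J)
= 2 * 18
= 36

36


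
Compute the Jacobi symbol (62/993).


Compute (62/993) via quadratic reciprocity:
  pull out 2: (2/993) = +1  (since 993 mod 8 = 1)
  reciprocity: (31/993) -> +(993/31)
  reduce: (1/31)
  (1/31) = 1
Product of signs = 1

1


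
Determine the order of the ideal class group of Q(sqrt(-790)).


K = Q(sqrt(-790)). d mod 4 = 2, so D = disc(K) = 4d = -3160
h(K) equals the number of primitive reduced positive-definite forms (a, b, c) = a*x^2 + b*x*y + c*y^2 with b^2 - 4ac = D,
where reduced means |b| <= a <= c, with b >= 0 whenever |b| = a or a = c, and primitive means gcd(a, b, c) = 1.
Reduced forces 3a^2 <= |D| = 3160, so 1 <= a <= 32; b must have the parity of D, and c = (b^2 - D)/(4a) must be an integer >= a.
Enumerate a = 1..32, b in [-a, a]:
  a=1: (1, 0, 790)  [1]
  a=2: (2, 0, 395)  [1]
  a=3..4: none
  a=5: (5, 0, 158)  [1]
  a=6: none
  a=7: (7, -2, 113), (7, 2, 113)  [2]
  a=8..9: none
  a=10: (10, 0, 79)  [1]
  a=11..12: none
  a=13: (13, -8, 62), (13, 8, 62)  [2]
  a=14: (14, -12, 59), (14, 12, 59)  [2]
  a=15..16: none
  a=17: (17, -6, 47), (17, 6, 47)  [2]
  a=18..25: none
  a=26: (26, -8, 31), (26, 8, 31)  [2]
  a=27..28: none
  a=29: (29, -28, 34), (29, 28, 34)  [2]
  a=30..32: none
Total reduced forms: 1 + 1 + 1 + 2 + 1 + 2 + 2 + 2 + 2 + 2 = 16
h = 16

16


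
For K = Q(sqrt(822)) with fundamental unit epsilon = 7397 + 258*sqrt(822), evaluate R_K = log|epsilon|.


epsilon = 7397 + 258*sqrt(822)
= 14793.9999
R = ln(14793.9999)
= 9.6020

9.6020


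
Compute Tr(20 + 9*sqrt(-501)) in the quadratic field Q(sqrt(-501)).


Tr(a + b*sqrt(d)) = (a + b*sqrt(d)) + (a - b*sqrt(d)) = 2a
= 2 * (20)
= 40

40


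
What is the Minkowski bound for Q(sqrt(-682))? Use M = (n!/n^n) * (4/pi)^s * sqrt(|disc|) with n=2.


d = -682, d mod 4 = 2, so disc(K) = 4d = -2728; |disc(K)| = 2728
Imaginary quadratic field, so n = 2, s = r2 = 1, r1 = 0
M = (n!/n^n) * (4/pi)^s * sqrt(|disc(K)|) = (2!/2^2) * (4/pi)^1 * sqrt(2728)
= 0.5 * 1.273240 * 52.230259
= 33.2508

33.2508


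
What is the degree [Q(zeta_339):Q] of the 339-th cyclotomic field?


The degree equals Euler's totient phi(339).
339 = 3 * 113
phi(339) = 224

224


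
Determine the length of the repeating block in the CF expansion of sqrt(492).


Run the CF algorithm for sqrt(492).
a_0 = floor(sqrt(492)) = 22; set m_0=0, q_0=1.
Recurrence: m' = q*a - m,  q' = (d - m'^2)/q,  a' = floor((a_0 + m')/q').
  step 1: m=22, q=8, a=5
  step 2: m=18, q=21, a=1
  step 3: m=3, q=23, a=1
  step 4: m=20, q=4, a=10
  step 5: m=20, q=23, a=1
  step 6: m=3, q=21, a=1
  step 7: m=18, q=8, a=5
  step 8: m=22, q=1, a=44
a_8 = 2*a_0 = 44, so the period closes here.
sqrt(492) = [22; 5, 1, 1, 10, 1, 1, 5, 44]
Period length = 8

8


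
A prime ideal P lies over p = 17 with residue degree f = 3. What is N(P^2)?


N(P^a) = p^(a*f)
= 17^(2*3)
= 17^6
= 24137569

24137569


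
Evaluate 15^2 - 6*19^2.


x^2 - d*y^2
= 15^2 - 6*19^2
= 225 - 2166
= -1941

-1941


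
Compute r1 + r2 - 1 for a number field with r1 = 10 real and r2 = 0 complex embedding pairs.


By Dirichlet's unit theorem:
rank = r1 + r2 - 1
= 10 + 0 - 1
= 9

9


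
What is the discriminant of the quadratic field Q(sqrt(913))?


For K = Q(sqrt(d)) with d squarefree: disc(K) = d if d = 1 mod 4, and disc(K) = 4d if d = 2 or 3 mod 4.
Here d = 913, and d mod 4 = 1.
d = 1 mod 4 (O_K = Z[(1+sqrt(d))/2]), so disc(K) = d = 913

913


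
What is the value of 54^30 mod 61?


p = 61 is prime and the exponent is (p-1)/2 = 30, so by Euler's criterion 54^30 = (54/61) = +1 or -1 mod 61.
Compute by square-and-multiply:
  30 = 16 + 8 + 4 + 2 (binary 11110)
  Repeated squaring mod 61: 54^1 = 54, 54^2 = 49, 54^4 = 22, 54^8 = 57, 54^16 = 16
  54^30 = 54^16 * 54^8 * 54^4 * 54^2 = 16 * 57 * 22 * 49 mod 61
    16 * 57 = 912 = 58 mod 61
    58 * 22 = 1276 = 56 mod 61
    56 * 49 = 2744 = 60 mod 61
  54^30 = 60 mod 61
Result 60 = p - 1 = -1 mod 61: 54 is a quadratic non-residue mod 61. As a residue in [0, p-1] the value is 60.
54^30 mod 61 = 60

60


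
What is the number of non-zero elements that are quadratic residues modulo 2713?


For prime p, the number of non-zero quadratic residues is (p-1)/2.
= (2713-1)/2
= 1356

1356


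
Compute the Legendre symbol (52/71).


p = 71 is prime, so compute (52/71) with the reciprocity algorithm (Jacobi-symbol steps: pull out 2s via (2/n), flip via reciprocity, reduce):
  pull out 2: (2/71) = +1  (since 71 mod 8 = 7)
  pull out 2: (2/71) = +1  (since 71 mod 8 = 7)
  reciprocity: (13/71) -> +(71/13)
  reduce: (6/13)
  pull out 2: (2/13) = -1  (since 13 mod 8 = 5)
  reciprocity: (3/13) -> +(13/3)
  reduce: (1/3)
  (1/3) = 1
Product of signs = -1
(52/71) = -1

-1


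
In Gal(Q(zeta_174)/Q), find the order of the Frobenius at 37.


The Frobenius at p in Gal(Q(zeta_n)/Q) = (Z/nZ)* is the class of p, so its order is ord_174(37), the smallest k >= 1 with 37^k = 1 mod 174.
n = 174 = 2 * 3 * 29, phi(174) = 56; the order divides phi(n).
Divisors of 56: 1, 2, 4, 7, 8, 14, 28, 56
Repeated squaring mod 174: 37^1 = 37, 37^2 = 151, 37^4 = 7, 37^8 = 49, 37^16 = 139, 37^32 = 7
Test divisors in increasing order:
  k=1: 37^1 = 37 mod 174
  k=2: 37^2 = 151 mod 174
  k=4: 37^4 = 7 mod 174
  k=7: 37^7 = 7 * 151 * 37 = 133 mod 174
  k=8: 37^8 = 49 mod 174
  k=14: 37^14 = 49 * 7 * 151 = 115 mod 174
  k=28: 37^28 = 139 * 49 * 7 = 1 mod 174  <- first divisor giving 1
Order = 28

28


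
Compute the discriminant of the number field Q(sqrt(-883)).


For K = Q(sqrt(d)) with d squarefree: disc(K) = d if d = 1 mod 4, and disc(K) = 4d if d = 2 or 3 mod 4.
Here d = -883, and d mod 4 = 1.
d = 1 mod 4 (O_K = Z[(1+sqrt(d))/2]), so disc(K) = d = -883

-883


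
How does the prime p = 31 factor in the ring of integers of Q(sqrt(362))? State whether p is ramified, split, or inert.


K = Q(sqrt(362)). Since d mod 4 = 2, disc(K) = 1448.
Check p | disc: 1448 mod 31 = 22.
p does not divide disc. Compute Legendre symbol (d/p):
21^((31-1)/2) mod 31 = -1
(d/p) = -1, so p is inert: (p) stays prime with e=1, f=2, g=1.
Therefore p is inert.

inert


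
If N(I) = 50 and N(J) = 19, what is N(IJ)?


N(IJ) = N(I) * N(J)
= 50 * 19
= 950

950


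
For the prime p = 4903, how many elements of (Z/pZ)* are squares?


For prime p, the number of non-zero quadratic residues is (p-1)/2.
= (4903-1)/2
= 2451

2451


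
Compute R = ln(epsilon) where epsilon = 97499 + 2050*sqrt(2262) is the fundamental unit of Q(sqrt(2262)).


epsilon = 97499 + 2050*sqrt(2262)
= 194998.0000
R = ln(194998.0000)
= 12.1807

12.1807


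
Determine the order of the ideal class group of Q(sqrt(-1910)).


K = Q(sqrt(-1910)). d mod 4 = 2, so D = disc(K) = 4d = -7640
h(K) equals the number of primitive reduced positive-definite forms (a, b, c) = a*x^2 + b*x*y + c*y^2 with b^2 - 4ac = D,
where reduced means |b| <= a <= c, with b >= 0 whenever |b| = a or a = c, and primitive means gcd(a, b, c) = 1.
Reduced forces 3a^2 <= |D| = 7640, so 1 <= a <= 50; b must have the parity of D, and c = (b^2 - D)/(4a) must be an integer >= a.
Enumerate a = 1..50, b in [-a, a]:
  a=1: (1, 0, 1910)  [1]
  a=2: (2, 0, 955)  [1]
  a=3: (3, -2, 637), (3, 2, 637)  [2]
  a=4: none
  a=5: (5, 0, 382)  [1]
  a=6: (6, -4, 319), (6, 4, 319)  [2]
  a=7: (7, -2, 273), (7, 2, 273)  [2]
  a=8: none
  a=9: (9, -8, 214), (9, 8, 214)  [2]
  a=10: (10, 0, 191)  [1]
  a=11: (11, -4, 174), (11, 4, 174)  [2]
  a=12: none
  a=13: (13, -2, 147), (13, 2, 147)  [2]
  a=14: (14, -12, 139), (14, 12, 139)  [2]
  a=15: (15, -10, 129), (15, 10, 129)  [2]
  a=16..17: none
  a=18: (18, -8, 107), (18, 8, 107)  [2]
  a=19: (19, -6, 101), (19, 6, 101)  [2]
  a=20: none
  a=21: (21, -16, 94), (21, -2, 91), (21, 2, 91), (21, 16, 94)  [4]
  a=22: (22, -4, 87), (22, 4, 87)  [2]
  a=23..25: none
  a=26: (26, -24, 79), (26, 24, 79)  [2]
  a=27: (27, -26, 77), (27, 26, 77)  [2]
  a=28: none
  a=29: (29, -4, 66), (29, 4, 66)  [2]
  a=30: (30, -20, 67), (30, 20, 67)  [2]
  a=31..32: none
  a=33: (33, -26, 63), (33, -4, 58), (33, 4, 58), (33, 26, 63)  [4]
  a=34: none
  a=35: (35, -30, 61), (35, 30, 61)  [2]
  a=36..37: none
  a=38: (38, -32, 57), (38, 32, 57)  [2]
  a=39: (39, -28, 54), (39, -2, 49), (39, 2, 49), (39, 28, 54)  [4]
  a=40..41: none
  a=42: (42, -40, 55), (42, -16, 47), (42, 16, 47), (42, 40, 55)  [4]
  a=43: (43, -10, 45), (43, 10, 45)  [2]
  a=44..50: none
Total reduced forms: 1 + 1 + 2 + 1 + 2 + 2 + 2 + 1 + 2 + 2 + 2 + 2 + 2 + 2 + 4 + 2 + 2 + 2 + 2 + 2 + 4 + 2 + 2 + 4 + 4 + 2 = 56
h = 56

56


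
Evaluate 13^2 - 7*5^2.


x^2 - d*y^2
= 13^2 - 7*5^2
= 169 - 175
= -6

-6


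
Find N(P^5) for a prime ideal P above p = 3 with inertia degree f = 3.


N(P^a) = p^(a*f)
= 3^(5*3)
= 3^15
= 14348907

14348907


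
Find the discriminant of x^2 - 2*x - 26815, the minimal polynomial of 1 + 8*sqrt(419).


The element 1 + 8*sqrt(419) has minimal polynomial:
x^2 - 2*x - 26815
Discriminant = (-2)^2 - 4*(-26815)
= 4 + 107260
= 107264

107264


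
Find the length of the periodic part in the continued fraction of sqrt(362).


Run the CF algorithm for sqrt(362).
a_0 = floor(sqrt(362)) = 19; set m_0=0, q_0=1.
Recurrence: m' = q*a - m,  q' = (d - m'^2)/q,  a' = floor((a_0 + m')/q').
  step 1: m=19, q=1, a=38
a_1 = 2*a_0 = 38, so the period closes here.
sqrt(362) = [19; 38]
Period length = 1

1


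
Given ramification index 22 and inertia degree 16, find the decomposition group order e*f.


|D_P| = e * f
= 22 * 16
= 352

352


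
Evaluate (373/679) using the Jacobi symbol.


Compute (373/679) via quadratic reciprocity:
  reciprocity: (373/679) -> +(679/373)
  reduce: (306/373)
  pull out 2: (2/373) = -1  (since 373 mod 8 = 5)
  reciprocity: (153/373) -> +(373/153)
  reduce: (67/153)
  reciprocity: (67/153) -> +(153/67)
  reduce: (19/67)
  reciprocity: (19/67) -> -(67/19)
  reduce: (10/19)
  pull out 2: (2/19) = -1  (since 19 mod 8 = 3)
  reciprocity: (5/19) -> +(19/5)
  reduce: (4/5)
  pull out 2: (2/5) = -1  (since 5 mod 8 = 5)
  pull out 2: (2/5) = -1  (since 5 mod 8 = 5)
  (1/5) = 1
Product of signs = -1

-1


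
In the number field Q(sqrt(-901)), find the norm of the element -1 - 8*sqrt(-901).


N(a + b*sqrt(d)) = a^2 - d*b^2
= (-1)^2 - (-901)*(-8)^2
= 1 + 57664
= 57665

57665


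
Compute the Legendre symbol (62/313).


p = 313 is prime, so compute (62/313) with the reciprocity algorithm (Jacobi-symbol steps: pull out 2s via (2/n), flip via reciprocity, reduce):
  pull out 2: (2/313) = +1  (since 313 mod 8 = 1)
  reciprocity: (31/313) -> +(313/31)
  reduce: (3/31)
  reciprocity: (3/31) -> -(31/3)
  reduce: (1/3)
  (1/3) = 1
Product of signs = -1
(62/313) = -1

-1


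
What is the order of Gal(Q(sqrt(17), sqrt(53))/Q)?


The 2 square roots of distinct primes are multiplicatively independent over Q,
so [K:Q] = 2^2 and Gal(K/Q) is isomorphic to (Z/2Z)^2.
|Gal| = 2^2 = 4

4


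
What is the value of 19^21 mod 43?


p = 43 is prime and the exponent is (p-1)/2 = 21, so by Euler's criterion 19^21 = (19/43) = +1 or -1 mod 43.
Compute by square-and-multiply:
  21 = 16 + 4 + 1 (binary 10101)
  Repeated squaring mod 43: 19^1 = 19, 19^2 = 17, 19^4 = 31, 19^8 = 15, 19^16 = 10
  19^21 = 19^16 * 19^4 * 19^1 = 10 * 31 * 19 mod 43
    10 * 31 = 310 = 9 mod 43
    9 * 19 = 171 = 42 mod 43
  19^21 = 42 mod 43
Result 42 = p - 1 = -1 mod 43: 19 is a quadratic non-residue mod 43. As a residue in [0, p-1] the value is 42.
19^21 mod 43 = 42

42


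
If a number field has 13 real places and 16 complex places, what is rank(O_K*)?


By Dirichlet's unit theorem:
rank = r1 + r2 - 1
= 13 + 16 - 1
= 28

28


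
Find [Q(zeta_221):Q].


The degree equals Euler's totient phi(221).
221 = 13 * 17
phi(221) = 192

192


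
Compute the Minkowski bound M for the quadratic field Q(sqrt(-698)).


d = -698, d mod 4 = 2, so disc(K) = 4d = -2792; |disc(K)| = 2792
Imaginary quadratic field, so n = 2, s = r2 = 1, r1 = 0
M = (n!/n^n) * (4/pi)^s * sqrt(|disc(K)|) = (2!/2^2) * (4/pi)^1 * sqrt(2792)
= 0.5 * 1.273240 * 52.839379
= 33.6386

33.6386


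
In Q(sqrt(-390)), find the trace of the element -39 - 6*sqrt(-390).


Tr(a + b*sqrt(d)) = (a + b*sqrt(d)) + (a - b*sqrt(d)) = 2a
= 2 * (-39)
= -78

-78


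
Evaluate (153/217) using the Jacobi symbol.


Compute (153/217) via quadratic reciprocity:
  reciprocity: (153/217) -> +(217/153)
  reduce: (64/153)
  pull out 2: (2/153) = +1  (since 153 mod 8 = 1)
  pull out 2: (2/153) = +1  (since 153 mod 8 = 1)
  pull out 2: (2/153) = +1  (since 153 mod 8 = 1)
  pull out 2: (2/153) = +1  (since 153 mod 8 = 1)
  pull out 2: (2/153) = +1  (since 153 mod 8 = 1)
  pull out 2: (2/153) = +1  (since 153 mod 8 = 1)
  (1/153) = 1
Product of signs = 1

1


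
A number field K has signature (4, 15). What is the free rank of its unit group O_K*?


By Dirichlet's unit theorem:
rank = r1 + r2 - 1
= 4 + 15 - 1
= 18

18


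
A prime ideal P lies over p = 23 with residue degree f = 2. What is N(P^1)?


N(P^a) = p^(a*f)
= 23^(1*2)
= 23^2
= 529

529


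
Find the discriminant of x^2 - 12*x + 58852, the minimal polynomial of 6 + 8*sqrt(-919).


The element 6 + 8*sqrt(-919) has minimal polynomial:
x^2 - 12*x + 58852
Discriminant = (-12)^2 - 4*(58852)
= 144 - 235408
= -235264

-235264


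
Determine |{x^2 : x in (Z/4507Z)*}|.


For prime p, the number of non-zero quadratic residues is (p-1)/2.
= (4507-1)/2
= 2253

2253


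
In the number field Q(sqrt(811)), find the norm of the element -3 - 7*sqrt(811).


N(a + b*sqrt(d)) = a^2 - d*b^2
= (-3)^2 - (811)*(-7)^2
= 9 - 39739
= -39730

-39730


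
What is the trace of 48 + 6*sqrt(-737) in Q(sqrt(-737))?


Tr(a + b*sqrt(d)) = (a + b*sqrt(d)) + (a - b*sqrt(d)) = 2a
= 2 * (48)
= 96

96


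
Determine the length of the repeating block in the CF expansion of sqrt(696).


Run the CF algorithm for sqrt(696).
a_0 = floor(sqrt(696)) = 26; set m_0=0, q_0=1.
Recurrence: m' = q*a - m,  q' = (d - m'^2)/q,  a' = floor((a_0 + m')/q').
  step 1: m=26, q=20, a=2
  step 2: m=14, q=25, a=1
  step 3: m=11, q=23, a=1
  step 4: m=12, q=24, a=1
  step 5: m=12, q=23, a=1
  step 6: m=11, q=25, a=1
  step 7: m=14, q=20, a=2
  step 8: m=26, q=1, a=52
a_8 = 2*a_0 = 52, so the period closes here.
sqrt(696) = [26; 2, 1, 1, 1, 1, 1, 2, 52]
Period length = 8

8


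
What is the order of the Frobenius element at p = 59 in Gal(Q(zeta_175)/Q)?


The Frobenius at p in Gal(Q(zeta_n)/Q) = (Z/nZ)* is the class of p, so its order is ord_175(59), the smallest k >= 1 with 59^k = 1 mod 175.
n = 175 = 5^2 * 7, phi(175) = 120; the order divides phi(n).
Divisors of 120: 1, 2, 3, 4, 5, 6, 8, 10, 12, 15, 20, 24, 30, 40, 60, 120
Repeated squaring mod 175: 59^1 = 59, 59^2 = 156, 59^4 = 11, 59^8 = 121, 59^16 = 116, 59^32 = 156, 59^64 = 11
Test divisors in increasing order:
  k=1: 59^1 = 59 mod 175
  k=2: 59^2 = 156 mod 175
  k=3: 59^3 = 156 * 59 = 104 mod 175
  k=4: 59^4 = 11 mod 175
  k=5: 59^5 = 11 * 59 = 124 mod 175
  k=6: 59^6 = 11 * 156 = 141 mod 175
  k=8: 59^8 = 121 mod 175
  k=10: 59^10 = 121 * 156 = 151 mod 175
  k=12: 59^12 = 121 * 11 = 106 mod 175
  k=15: 59^15 = 121 * 11 * 156 * 59 = 174 mod 175
  k=20: 59^20 = 116 * 11 = 51 mod 175
  k=24: 59^24 = 116 * 121 = 36 mod 175
  k=30: 59^30 = 116 * 121 * 11 * 156 = 1 mod 175  <- first divisor giving 1
Order = 30

30


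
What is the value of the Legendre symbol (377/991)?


p = 991 is prime, so compute (377/991) with the reciprocity algorithm (Jacobi-symbol steps: pull out 2s via (2/n), flip via reciprocity, reduce):
  reciprocity: (377/991) -> +(991/377)
  reduce: (237/377)
  reciprocity: (237/377) -> +(377/237)
  reduce: (140/237)
  pull out 2: (2/237) = -1  (since 237 mod 8 = 5)
  pull out 2: (2/237) = -1  (since 237 mod 8 = 5)
  reciprocity: (35/237) -> +(237/35)
  reduce: (27/35)
  reciprocity: (27/35) -> -(35/27)
  reduce: (8/27)
  pull out 2: (2/27) = -1  (since 27 mod 8 = 3)
  pull out 2: (2/27) = -1  (since 27 mod 8 = 3)
  pull out 2: (2/27) = -1  (since 27 mod 8 = 3)
  (1/27) = 1
Product of signs = 1
(377/991) = 1

1


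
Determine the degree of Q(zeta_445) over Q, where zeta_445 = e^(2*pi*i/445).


The degree equals Euler's totient phi(445).
445 = 5 * 89
phi(445) = 352

352


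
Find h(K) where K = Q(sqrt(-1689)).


K = Q(sqrt(-1689)). d mod 4 = 3, so D = disc(K) = 4d = -6756
h(K) equals the number of primitive reduced positive-definite forms (a, b, c) = a*x^2 + b*x*y + c*y^2 with b^2 - 4ac = D,
where reduced means |b| <= a <= c, with b >= 0 whenever |b| = a or a = c, and primitive means gcd(a, b, c) = 1.
Reduced forces 3a^2 <= |D| = 6756, so 1 <= a <= 47; b must have the parity of D, and c = (b^2 - D)/(4a) must be an integer >= a.
Enumerate a = 1..47, b in [-a, a]:
  a=1: (1, 0, 1689)  [1]
  a=2: (2, 2, 845)  [1]
  a=3: (3, 0, 563)  [1]
  a=4: none
  a=5: (5, -2, 338), (5, 2, 338)  [2]
  a=6: (6, 6, 283)  [1]
  a=7..9: none
  a=10: (10, -2, 169), (10, 2, 169)  [2]
  a=11: (11, -8, 155), (11, 8, 155)  [2]
  a=12: none
  a=13: (13, -2, 130), (13, 2, 130)  [2]
  a=14: none
  a=15: (15, -12, 115), (15, 12, 115)  [2]
  a=16..21: none
  a=22: (22, -14, 79), (22, 14, 79)  [2]
  a=23: (23, -12, 75), (23, 12, 75)  [2]
  a=24: none
  a=25: (25, -12, 69), (25, 12, 69)  [2]
  a=26: (26, -2, 65), (26, 2, 65)  [2]
  a=27..28: none
  a=29: (29, -28, 65), (29, 28, 65)  [2]
  a=30: (30, -18, 59), (30, 18, 59)  [2]
  a=31: (31, -8, 55), (31, 8, 55)  [2]
  a=32: none
  a=33: (33, -30, 58), (33, 30, 58)  [2]
  a=34..38: none
  a=39: (39, -24, 47), (39, 24, 47)  [2]
  a=40: none
  a=41: (41, -38, 50), (41, 38, 50)  [2]
  a=42: none
  a=43: (43, -34, 46), (43, 34, 46)  [2]
  a=44..47: none
Total reduced forms: 1 + 1 + 1 + 2 + 1 + 2 + 2 + 2 + 2 + 2 + 2 + 2 + 2 + 2 + 2 + 2 + 2 + 2 + 2 + 2 = 36
h = 36

36


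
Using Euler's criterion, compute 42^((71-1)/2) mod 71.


p = 71 is prime and the exponent is (p-1)/2 = 35, so by Euler's criterion 42^35 = (42/71) = +1 or -1 mod 71.
Compute by square-and-multiply:
  35 = 32 + 2 + 1 (binary 100011)
  Repeated squaring mod 71: 42^1 = 42, 42^2 = 60, 42^4 = 50, 42^8 = 15, 42^16 = 12, 42^32 = 2
  42^35 = 42^32 * 42^2 * 42^1 = 2 * 60 * 42 mod 71
    2 * 60 = 120 = 49 mod 71
    49 * 42 = 2058 = 70 mod 71
  42^35 = 70 mod 71
Result 70 = p - 1 = -1 mod 71: 42 is a quadratic non-residue mod 71. As a residue in [0, p-1] the value is 70.
42^35 mod 71 = 70

70


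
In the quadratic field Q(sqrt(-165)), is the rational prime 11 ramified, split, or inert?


K = Q(sqrt(-165)). Since d mod 4 = 3, disc(K) = -660.
Check p | disc: -660 mod 11 = 0.
p divides disc, so p ramifies: (p) = P^2 with e=2, f=1, g=1.
Therefore p is ramified.

ramified


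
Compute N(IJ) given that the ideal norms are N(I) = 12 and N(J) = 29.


N(IJ) = N(I) * N(J)
= 12 * 29
= 348

348


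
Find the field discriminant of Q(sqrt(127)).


For K = Q(sqrt(d)) with d squarefree: disc(K) = d if d = 1 mod 4, and disc(K) = 4d if d = 2 or 3 mod 4.
Here d = 127, and d mod 4 = 3.
d = 3 mod 4, not 1 (O_K = Z[sqrt(d)]), so disc(K) = 4d = 4 * (127) = 508

508


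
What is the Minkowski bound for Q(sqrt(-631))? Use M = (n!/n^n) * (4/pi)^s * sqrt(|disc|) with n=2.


d = -631, d mod 4 = 1, so disc(K) = d = -631; |disc(K)| = 631
Imaginary quadratic field, so n = 2, s = r2 = 1, r1 = 0
M = (n!/n^n) * (4/pi)^s * sqrt(|disc(K)|) = (2!/2^2) * (4/pi)^1 * sqrt(631)
= 0.5 * 1.273240 * 25.119713
= 15.9917

15.9917


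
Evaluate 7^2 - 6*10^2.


x^2 - d*y^2
= 7^2 - 6*10^2
= 49 - 600
= -551

-551


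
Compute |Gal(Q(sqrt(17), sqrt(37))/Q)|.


The 2 square roots of distinct primes are multiplicatively independent over Q,
so [K:Q] = 2^2 and Gal(K/Q) is isomorphic to (Z/2Z)^2.
|Gal| = 2^2 = 4

4


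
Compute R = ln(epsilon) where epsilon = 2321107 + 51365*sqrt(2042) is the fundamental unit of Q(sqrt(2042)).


epsilon = 2321107 + 51365*sqrt(2042)
= 4.6422e+06
R = ln(4.6422e+06)
= 15.3507

15.3507


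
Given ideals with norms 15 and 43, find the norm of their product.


N(IJ) = N(I) * N(J)
= 15 * 43
= 645

645


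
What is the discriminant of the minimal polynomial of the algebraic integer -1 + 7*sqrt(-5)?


The element -1 + 7*sqrt(-5) has minimal polynomial:
x^2 + 2*x + 246
Discriminant = (2)^2 - 4*(246)
= 4 - 984
= -980

-980


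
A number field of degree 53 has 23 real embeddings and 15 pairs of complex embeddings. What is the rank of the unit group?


By Dirichlet's unit theorem:
rank = r1 + r2 - 1
= 23 + 15 - 1
= 37

37


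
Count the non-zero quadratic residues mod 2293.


For prime p, the number of non-zero quadratic residues is (p-1)/2.
= (2293-1)/2
= 1146

1146


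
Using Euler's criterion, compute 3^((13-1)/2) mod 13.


p = 13 is prime and the exponent is (p-1)/2 = 6, so by Euler's criterion 3^6 = (3/13) = +1 or -1 mod 13.
Compute by square-and-multiply:
  6 = 4 + 2 (binary 110)
  Repeated squaring mod 13: 3^1 = 3, 3^2 = 9, 3^4 = 3
  3^6 = 3^4 * 3^2 = 3 * 9 mod 13
    3 * 9 = 27 = 1 mod 13
  3^6 = 1 mod 13
Result 1: 3 is a quadratic residue mod 13.
3^6 mod 13 = 1

1


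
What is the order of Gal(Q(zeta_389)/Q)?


|Gal(Q(zeta_389)/Q)| = phi(389)
= 388

388


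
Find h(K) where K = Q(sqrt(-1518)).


K = Q(sqrt(-1518)). d mod 4 = 2, so D = disc(K) = 4d = -6072
h(K) equals the number of primitive reduced positive-definite forms (a, b, c) = a*x^2 + b*x*y + c*y^2 with b^2 - 4ac = D,
where reduced means |b| <= a <= c, with b >= 0 whenever |b| = a or a = c, and primitive means gcd(a, b, c) = 1.
Reduced forces 3a^2 <= |D| = 6072, so 1 <= a <= 44; b must have the parity of D, and c = (b^2 - D)/(4a) must be an integer >= a.
Enumerate a = 1..44, b in [-a, a]:
  a=1: (1, 0, 1518)  [1]
  a=2: (2, 0, 759)  [1]
  a=3: (3, 0, 506)  [1]
  a=4..5: none
  a=6: (6, 0, 253)  [1]
  a=7: (7, -2, 217), (7, 2, 217)  [2]
  a=8..10: none
  a=11: (11, 0, 138)  [1]
  a=12: none
  a=13: (13, -8, 118), (13, 8, 118)  [2]
  a=14: (14, -12, 111), (14, 12, 111)  [2]
  a=15..20: none
  a=21: (21, -12, 74), (21, 12, 74)  [2]
  a=22: (22, 0, 69)  [1]
  a=23: (23, 0, 66)  [1]
  a=24..25: none
  a=26: (26, -8, 59), (26, 8, 59)  [2]
  a=27..30: none
  a=31: (31, -2, 49), (31, 2, 49)  [2]
  a=32: none
  a=33: (33, 0, 46)  [1]
  a=34..36: none
  a=37: (37, -12, 42), (37, 12, 42)  [2]
  a=38: none
  a=39: (39, -18, 41), (39, 18, 41)  [2]
  a=40..44: none
Total reduced forms: 1 + 1 + 1 + 1 + 2 + 1 + 2 + 2 + 2 + 1 + 1 + 2 + 2 + 1 + 2 + 2 = 24
h = 24

24


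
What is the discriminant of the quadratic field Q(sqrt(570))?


For K = Q(sqrt(d)) with d squarefree: disc(K) = d if d = 1 mod 4, and disc(K) = 4d if d = 2 or 3 mod 4.
Here d = 570, and d mod 4 = 2.
d = 2 mod 4, not 1 (O_K = Z[sqrt(d)]), so disc(K) = 4d = 4 * (570) = 2280

2280


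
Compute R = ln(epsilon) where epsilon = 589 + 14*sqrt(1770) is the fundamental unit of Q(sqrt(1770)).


epsilon = 589 + 14*sqrt(1770)
= 1177.9992
R = ln(1177.9992)
= 7.0716

7.0716


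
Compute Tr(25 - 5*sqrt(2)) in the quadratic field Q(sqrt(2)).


Tr(a + b*sqrt(d)) = (a + b*sqrt(d)) + (a - b*sqrt(d)) = 2a
= 2 * (25)
= 50

50


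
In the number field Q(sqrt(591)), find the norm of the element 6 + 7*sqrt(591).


N(a + b*sqrt(d)) = a^2 - d*b^2
= (6)^2 - (591)*(7)^2
= 36 - 28959
= -28923

-28923


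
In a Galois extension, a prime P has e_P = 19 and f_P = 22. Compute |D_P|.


|D_P| = e * f
= 19 * 22
= 418

418


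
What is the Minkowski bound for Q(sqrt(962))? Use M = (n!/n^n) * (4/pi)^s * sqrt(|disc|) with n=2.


d = 962, d mod 4 = 2, so disc(K) = 4d = 3848; |disc(K)| = 3848
Real quadratic field, so n = 2, s = r2 = 0, r1 = 2
M = (n!/n^n) * (4/pi)^s * sqrt(|disc(K)|) = (2!/2^2) * (4/pi)^0 * sqrt(3848)
= 0.5 * 1.000000 * 62.032250
= 31.0161

31.0161


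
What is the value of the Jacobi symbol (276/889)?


Compute (276/889) via quadratic reciprocity:
  pull out 2: (2/889) = +1  (since 889 mod 8 = 1)
  pull out 2: (2/889) = +1  (since 889 mod 8 = 1)
  reciprocity: (69/889) -> +(889/69)
  reduce: (61/69)
  reciprocity: (61/69) -> +(69/61)
  reduce: (8/61)
  pull out 2: (2/61) = -1  (since 61 mod 8 = 5)
  pull out 2: (2/61) = -1  (since 61 mod 8 = 5)
  pull out 2: (2/61) = -1  (since 61 mod 8 = 5)
  (1/61) = 1
Product of signs = -1

-1


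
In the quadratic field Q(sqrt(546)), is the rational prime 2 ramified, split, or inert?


K = Q(sqrt(546)). Since d mod 4 = 2, disc(K) = 2184.
Check p | disc: 2184 mod 2 = 0.
p divides disc, so p ramifies: (p) = P^2 with e=2, f=1, g=1.
Therefore p is ramified.

ramified


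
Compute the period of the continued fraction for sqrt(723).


Run the CF algorithm for sqrt(723).
a_0 = floor(sqrt(723)) = 26; set m_0=0, q_0=1.
Recurrence: m' = q*a - m,  q' = (d - m'^2)/q,  a' = floor((a_0 + m')/q').
  step 1: m=26, q=47, a=1
  step 2: m=21, q=6, a=7
  step 3: m=21, q=47, a=1
  step 4: m=26, q=1, a=52
a_4 = 2*a_0 = 52, so the period closes here.
sqrt(723) = [26; 1, 7, 1, 52]
Period length = 4

4


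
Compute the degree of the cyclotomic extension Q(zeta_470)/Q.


The degree equals Euler's totient phi(470).
470 = 2 * 5 * 47
phi(470) = 184

184


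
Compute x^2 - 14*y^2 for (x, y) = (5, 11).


x^2 - d*y^2
= 5^2 - 14*11^2
= 25 - 1694
= -1669

-1669


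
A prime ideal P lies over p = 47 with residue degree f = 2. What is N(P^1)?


N(P^a) = p^(a*f)
= 47^(1*2)
= 47^2
= 2209

2209


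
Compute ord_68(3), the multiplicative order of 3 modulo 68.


We want ord_68(3), the smallest k >= 1 with 3^k = 1 mod 68.
n = 68 = 2^2 * 17, phi(68) = 32; the order divides phi(n).
Divisors of 32: 1, 2, 4, 8, 16, 32
Repeated squaring mod 68: 3^1 = 3, 3^2 = 9, 3^4 = 13, 3^8 = 33, 3^16 = 1, 3^32 = 1
Test divisors in increasing order:
  k=1: 3^1 = 3 mod 68
  k=2: 3^2 = 9 mod 68
  k=4: 3^4 = 13 mod 68
  k=8: 3^8 = 33 mod 68
  k=16: 3^16 = 1 mod 68  <- first divisor giving 1
Order = 16

16


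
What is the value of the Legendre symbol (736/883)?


p = 883 is prime, so compute (736/883) with the reciprocity algorithm (Jacobi-symbol steps: pull out 2s via (2/n), flip via reciprocity, reduce):
  pull out 2: (2/883) = -1  (since 883 mod 8 = 3)
  pull out 2: (2/883) = -1  (since 883 mod 8 = 3)
  pull out 2: (2/883) = -1  (since 883 mod 8 = 3)
  pull out 2: (2/883) = -1  (since 883 mod 8 = 3)
  pull out 2: (2/883) = -1  (since 883 mod 8 = 3)
  reciprocity: (23/883) -> -(883/23)
  reduce: (9/23)
  reciprocity: (9/23) -> +(23/9)
  reduce: (5/9)
  reciprocity: (5/9) -> +(9/5)
  reduce: (4/5)
  pull out 2: (2/5) = -1  (since 5 mod 8 = 5)
  pull out 2: (2/5) = -1  (since 5 mod 8 = 5)
  (1/5) = 1
Product of signs = 1
(736/883) = 1

1


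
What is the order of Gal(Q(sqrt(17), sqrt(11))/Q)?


The 2 square roots of distinct primes are multiplicatively independent over Q,
so [K:Q] = 2^2 and Gal(K/Q) is isomorphic to (Z/2Z)^2.
|Gal| = 2^2 = 4

4


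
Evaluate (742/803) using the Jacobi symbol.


Compute (742/803) via quadratic reciprocity:
  pull out 2: (2/803) = -1  (since 803 mod 8 = 3)
  reciprocity: (371/803) -> -(803/371)
  reduce: (61/371)
  reciprocity: (61/371) -> +(371/61)
  reduce: (5/61)
  reciprocity: (5/61) -> +(61/5)
  reduce: (1/5)
  (1/5) = 1
Product of signs = 1

1


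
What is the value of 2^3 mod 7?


p = 7 is prime and the exponent is (p-1)/2 = 3, so by Euler's criterion 2^3 = (2/7) = +1 or -1 mod 7.
Compute by square-and-multiply:
  3 = 2 + 1 (binary 11)
  Repeated squaring mod 7: 2^1 = 2, 2^2 = 4
  2^3 = 2^2 * 2^1 = 4 * 2 mod 7
    4 * 2 = 8 = 1 mod 7
  2^3 = 1 mod 7
Result 1: 2 is a quadratic residue mod 7.
2^3 mod 7 = 1

1


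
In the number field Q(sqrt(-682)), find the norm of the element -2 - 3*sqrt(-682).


N(a + b*sqrt(d)) = a^2 - d*b^2
= (-2)^2 - (-682)*(-3)^2
= 4 + 6138
= 6142

6142


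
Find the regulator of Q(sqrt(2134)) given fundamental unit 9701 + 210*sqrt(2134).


epsilon = 9701 + 210*sqrt(2134)
= 19401.9999
R = ln(19401.9999)
= 9.8731

9.8731


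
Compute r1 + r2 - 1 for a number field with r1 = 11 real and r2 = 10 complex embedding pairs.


By Dirichlet's unit theorem:
rank = r1 + r2 - 1
= 11 + 10 - 1
= 20

20


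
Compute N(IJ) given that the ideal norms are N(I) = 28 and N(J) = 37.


N(IJ) = N(I) * N(J)
= 28 * 37
= 1036

1036


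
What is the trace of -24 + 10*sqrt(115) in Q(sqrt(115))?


Tr(a + b*sqrt(d)) = (a + b*sqrt(d)) + (a - b*sqrt(d)) = 2a
= 2 * (-24)
= -48

-48


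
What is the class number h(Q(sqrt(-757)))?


K = Q(sqrt(-757)). d mod 4 = 3, so D = disc(K) = 4d = -3028
h(K) equals the number of primitive reduced positive-definite forms (a, b, c) = a*x^2 + b*x*y + c*y^2 with b^2 - 4ac = D,
where reduced means |b| <= a <= c, with b >= 0 whenever |b| = a or a = c, and primitive means gcd(a, b, c) = 1.
Reduced forces 3a^2 <= |D| = 3028, so 1 <= a <= 31; b must have the parity of D, and c = (b^2 - D)/(4a) must be an integer >= a.
Enumerate a = 1..31, b in [-a, a]:
  a=1: (1, 0, 757)  [1]
  a=2: (2, 2, 379)  [1]
  a=3..12: none
  a=13: (13, -12, 61), (13, 12, 61)  [2]
  a=14..16: none
  a=17: (17, -10, 46), (17, 10, 46)  [2]
  a=18..22: none
  a=23: (23, -10, 34), (23, 10, 34)  [2]
  a=24..25: none
  a=26: (26, -14, 31), (26, 14, 31)  [2]
  a=27..31: none
Total reduced forms: 1 + 1 + 2 + 2 + 2 + 2 = 10
h = 10

10


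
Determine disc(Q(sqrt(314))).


For K = Q(sqrt(d)) with d squarefree: disc(K) = d if d = 1 mod 4, and disc(K) = 4d if d = 2 or 3 mod 4.
Here d = 314, and d mod 4 = 2.
d = 2 mod 4, not 1 (O_K = Z[sqrt(d)]), so disc(K) = 4d = 4 * (314) = 1256

1256


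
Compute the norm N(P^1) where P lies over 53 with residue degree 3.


N(P^a) = p^(a*f)
= 53^(1*3)
= 53^3
= 148877

148877


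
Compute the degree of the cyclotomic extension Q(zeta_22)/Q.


The degree equals Euler's totient phi(22).
22 = 2 * 11
phi(22) = 10

10


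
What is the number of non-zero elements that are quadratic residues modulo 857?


For prime p, the number of non-zero quadratic residues is (p-1)/2.
= (857-1)/2
= 428

428


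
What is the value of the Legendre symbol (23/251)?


p = 251 is prime, so compute (23/251) with the reciprocity algorithm (Jacobi-symbol steps: pull out 2s via (2/n), flip via reciprocity, reduce):
  reciprocity: (23/251) -> -(251/23)
  reduce: (21/23)
  reciprocity: (21/23) -> +(23/21)
  reduce: (2/21)
  pull out 2: (2/21) = -1  (since 21 mod 8 = 5)
  (1/21) = 1
Product of signs = 1
(23/251) = 1

1


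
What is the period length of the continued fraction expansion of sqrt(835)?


Run the CF algorithm for sqrt(835).
a_0 = floor(sqrt(835)) = 28; set m_0=0, q_0=1.
Recurrence: m' = q*a - m,  q' = (d - m'^2)/q,  a' = floor((a_0 + m')/q').
  step 1: m=28, q=51, a=1
  step 2: m=23, q=6, a=8
  step 3: m=25, q=35, a=1
  step 4: m=10, q=21, a=1
  step 5: m=11, q=34, a=1
  step 6: m=23, q=9, a=5
  step 7: m=22, q=39, a=1
  step 8: m=17, q=14, a=3
  step 9: m=25, q=15, a=3
  step 10: m=20, q=29, a=1
  step 11: m=9, q=26, a=1
  step 12: m=17, q=21, a=2
  step 13: m=25, q=10, a=5
  step 14: m=25, q=21, a=2
  step 15: m=17, q=26, a=1
  step 16: m=9, q=29, a=1
  step 17: m=20, q=15, a=3
  step 18: m=25, q=14, a=3
  step 19: m=17, q=39, a=1
  step 20: m=22, q=9, a=5
  step 21: m=23, q=34, a=1
  step 22: m=11, q=21, a=1
  step 23: m=10, q=35, a=1
  step 24: m=25, q=6, a=8
  step 25: m=23, q=51, a=1
  step 26: m=28, q=1, a=56
a_26 = 2*a_0 = 56, so the period closes here.
sqrt(835) = [28; 1, 8, 1, 1, 1, 5, 1, 3, 3, 1, 1, 2, 5, 2, 1, 1, 3, 3, 1, 5, 1, 1, 1, 8, 1, 56]
Period length = 26

26


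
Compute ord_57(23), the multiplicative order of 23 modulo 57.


We want ord_57(23), the smallest k >= 1 with 23^k = 1 mod 57.
n = 57 = 3 * 19, phi(57) = 36; the order divides phi(n).
Divisors of 36: 1, 2, 3, 4, 6, 9, 12, 18, 36
Repeated squaring mod 57: 23^1 = 23, 23^2 = 16, 23^4 = 28, 23^8 = 43, 23^16 = 25, 23^32 = 55
Test divisors in increasing order:
  k=1: 23^1 = 23 mod 57
  k=2: 23^2 = 16 mod 57
  k=3: 23^3 = 16 * 23 = 26 mod 57
  k=4: 23^4 = 28 mod 57
  k=6: 23^6 = 28 * 16 = 49 mod 57
  k=9: 23^9 = 43 * 23 = 20 mod 57
  k=12: 23^12 = 43 * 28 = 7 mod 57
  k=18: 23^18 = 25 * 16 = 1 mod 57  <- first divisor giving 1
Order = 18

18
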